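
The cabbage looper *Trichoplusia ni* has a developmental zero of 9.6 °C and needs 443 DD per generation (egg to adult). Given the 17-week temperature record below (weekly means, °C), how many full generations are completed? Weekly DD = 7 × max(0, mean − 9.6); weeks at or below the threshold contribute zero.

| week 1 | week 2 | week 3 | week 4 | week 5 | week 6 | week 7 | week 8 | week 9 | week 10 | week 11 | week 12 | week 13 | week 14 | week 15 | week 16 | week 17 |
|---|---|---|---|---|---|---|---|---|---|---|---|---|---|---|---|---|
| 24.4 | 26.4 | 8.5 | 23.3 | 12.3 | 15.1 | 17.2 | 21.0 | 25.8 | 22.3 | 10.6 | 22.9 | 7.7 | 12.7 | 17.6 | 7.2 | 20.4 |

2 generations

Weekly DD (7 × max(0, T̄ − 9.6)): 103.6, 117.6, 0.0, 95.9, 18.9, 38.5, 53.2, 79.8, 113.4, 88.9, 7.0, 93.1, 0.0, 21.7, 56.0, 0.0, 75.6.
Season total = 963.2 DD.
Complete generations = ⌊963.2 / 443⌋ = 2.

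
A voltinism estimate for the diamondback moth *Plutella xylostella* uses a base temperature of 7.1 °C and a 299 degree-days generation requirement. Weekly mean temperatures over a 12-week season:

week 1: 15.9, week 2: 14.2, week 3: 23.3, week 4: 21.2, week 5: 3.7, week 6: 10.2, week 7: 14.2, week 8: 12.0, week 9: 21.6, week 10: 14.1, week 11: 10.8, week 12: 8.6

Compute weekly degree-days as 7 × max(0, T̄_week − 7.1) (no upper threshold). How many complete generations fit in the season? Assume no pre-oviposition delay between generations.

2 generations

Weekly DD (7 × max(0, T̄ − 7.1)): 61.6, 49.7, 113.4, 98.7, 0.0, 21.7, 49.7, 34.3, 101.5, 49.0, 25.9, 10.5.
Season total = 616.0 DD.
Complete generations = ⌊616.0 / 299⌋ = 2.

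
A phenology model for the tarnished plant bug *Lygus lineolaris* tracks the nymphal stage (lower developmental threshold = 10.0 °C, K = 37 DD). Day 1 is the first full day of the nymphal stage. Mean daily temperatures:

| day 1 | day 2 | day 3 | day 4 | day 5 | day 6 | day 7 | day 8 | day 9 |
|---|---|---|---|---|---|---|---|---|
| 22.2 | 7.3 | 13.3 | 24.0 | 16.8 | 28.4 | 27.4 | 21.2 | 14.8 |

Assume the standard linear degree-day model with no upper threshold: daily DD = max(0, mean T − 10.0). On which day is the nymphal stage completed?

day 6

Daily DD above 10.0 °C: 12.2, 0.0, 3.3, 14.0, 6.8, 18.4, 17.4, 11.2, 4.8.
Cumulative: 12.2, 12.2, 15.5, 29.5, 36.3, 54.7, 72.1, 83.3, 88.1.
The total first reaches 37 DD on day 6.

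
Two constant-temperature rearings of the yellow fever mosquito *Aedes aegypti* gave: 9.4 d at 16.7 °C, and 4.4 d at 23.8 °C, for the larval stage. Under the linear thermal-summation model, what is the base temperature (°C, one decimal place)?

10.5 °C

Equal thermal constants: D₁(T₁ − T_b) = D₂(T₂ − T_b).
9.4·(16.7 − T_b) = 4.4·(23.8 − T_b)
T_b = (9.4·16.7 − 4.4·23.8) / (9.4 − 4.4) = 52.26 / 5.0 = 10.452 °C ≈ 10.5 °C.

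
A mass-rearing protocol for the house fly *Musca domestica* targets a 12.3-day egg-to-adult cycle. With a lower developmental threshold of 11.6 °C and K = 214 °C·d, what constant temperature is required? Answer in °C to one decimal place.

29.0 °C

Required daily accumulation = 214 / 12.3 = 17.398 DD/day.
T = T_base + 17.398 = 11.6 + 17.398 = 28.998 ≈ 29.0 °C.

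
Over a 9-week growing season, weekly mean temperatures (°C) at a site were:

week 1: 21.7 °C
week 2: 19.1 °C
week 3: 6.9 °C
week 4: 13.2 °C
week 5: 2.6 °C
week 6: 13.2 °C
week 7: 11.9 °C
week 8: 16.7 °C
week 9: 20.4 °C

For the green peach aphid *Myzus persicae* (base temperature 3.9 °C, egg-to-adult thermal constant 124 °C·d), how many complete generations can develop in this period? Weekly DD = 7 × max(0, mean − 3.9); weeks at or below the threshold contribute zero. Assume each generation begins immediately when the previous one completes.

5 generations

Weekly DD (7 × max(0, T̄ − 3.9)): 124.6, 106.4, 21.0, 65.1, 0.0, 65.1, 56.0, 89.6, 115.5.
Season total = 643.3 DD.
Complete generations = ⌊643.3 / 124⌋ = 5.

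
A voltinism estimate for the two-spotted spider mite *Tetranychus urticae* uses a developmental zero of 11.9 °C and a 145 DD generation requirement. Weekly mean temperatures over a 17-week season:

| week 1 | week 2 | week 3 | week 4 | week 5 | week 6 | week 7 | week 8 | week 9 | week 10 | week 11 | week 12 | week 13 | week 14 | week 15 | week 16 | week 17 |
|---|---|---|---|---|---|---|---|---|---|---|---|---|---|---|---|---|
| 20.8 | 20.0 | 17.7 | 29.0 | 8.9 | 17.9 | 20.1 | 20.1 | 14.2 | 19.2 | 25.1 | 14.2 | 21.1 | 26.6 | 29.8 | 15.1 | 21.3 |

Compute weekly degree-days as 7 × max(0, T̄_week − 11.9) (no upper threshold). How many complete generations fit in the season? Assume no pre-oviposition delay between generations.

Weekly DD (7 × max(0, T̄ − 11.9)): 62.3, 56.7, 40.6, 119.7, 0.0, 42.0, 57.4, 57.4, 16.1, 51.1, 92.4, 16.1, 64.4, 102.9, 125.3, 22.4, 65.8.
Season total = 992.6 DD.
Complete generations = ⌊992.6 / 145⌋ = 6.

6 generations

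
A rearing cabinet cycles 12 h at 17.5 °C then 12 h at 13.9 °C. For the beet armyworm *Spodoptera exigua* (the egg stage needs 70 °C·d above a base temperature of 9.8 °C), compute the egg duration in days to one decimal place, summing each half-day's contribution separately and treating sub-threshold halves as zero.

Day half: max(0, 17.5 − 9.8) × 0.5 = 7.7 × 0.5 = 3.85 DD.
Night half: max(0, 13.9 − 9.8) × 0.5 = 4.1 × 0.5 = 2.05 DD.
Per 24 h: 5.90 DD/day.
Duration = 70 / 5.90 = 11.864 ≈ 11.9 days.

11.9 days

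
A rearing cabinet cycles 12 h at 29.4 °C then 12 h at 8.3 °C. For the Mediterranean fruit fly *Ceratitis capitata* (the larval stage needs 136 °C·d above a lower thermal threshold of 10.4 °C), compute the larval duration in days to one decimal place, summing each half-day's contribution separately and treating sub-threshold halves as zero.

14.3 days

Day half: max(0, 29.4 − 10.4) × 0.5 = 19.0 × 0.5 = 9.50 DD.
Night half: max(0, 8.3 − 10.4) × 0.5 = 0.0 × 0.5 = 0.00 DD.
Per 24 h: 9.50 DD/day.
Duration = 136 / 9.50 = 14.316 ≈ 14.3 days.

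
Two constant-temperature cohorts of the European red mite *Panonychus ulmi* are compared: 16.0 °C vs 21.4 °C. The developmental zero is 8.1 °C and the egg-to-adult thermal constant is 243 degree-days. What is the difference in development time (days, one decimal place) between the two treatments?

At 16.0 °C: 243 / (16.0 − 8.1) = 243 / 7.9 = 30.759 d.
At 21.4 °C: 243 / (21.4 − 8.1) = 243 / 13.3 = 18.271 d.
Difference = |30.759 − 18.271| = 12.489 ≈ 12.5 days.

12.5 days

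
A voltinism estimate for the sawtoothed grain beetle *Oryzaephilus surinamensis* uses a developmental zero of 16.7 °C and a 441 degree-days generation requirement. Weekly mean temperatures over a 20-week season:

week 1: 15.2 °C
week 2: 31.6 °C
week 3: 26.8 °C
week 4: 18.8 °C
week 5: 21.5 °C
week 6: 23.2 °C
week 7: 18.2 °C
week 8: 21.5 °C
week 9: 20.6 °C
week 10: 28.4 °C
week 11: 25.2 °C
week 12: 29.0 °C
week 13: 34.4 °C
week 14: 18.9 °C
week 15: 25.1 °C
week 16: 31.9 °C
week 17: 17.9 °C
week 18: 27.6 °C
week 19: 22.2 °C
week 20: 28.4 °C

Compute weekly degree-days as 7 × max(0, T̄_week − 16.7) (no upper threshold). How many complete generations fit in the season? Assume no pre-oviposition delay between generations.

Weekly DD (7 × max(0, T̄ − 16.7)): 0.0, 104.3, 70.7, 14.7, 33.6, 45.5, 10.5, 33.6, 27.3, 81.9, 59.5, 86.1, 123.9, 15.4, 58.8, 106.4, 8.4, 76.3, 38.5, 81.9.
Season total = 1077.3 DD.
Complete generations = ⌊1077.3 / 441⌋ = 2.

2 generations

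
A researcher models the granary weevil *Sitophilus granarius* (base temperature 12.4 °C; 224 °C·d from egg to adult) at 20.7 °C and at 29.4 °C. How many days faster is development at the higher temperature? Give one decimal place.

At 20.7 °C: 224 / (20.7 − 12.4) = 224 / 8.3 = 26.988 d.
At 29.4 °C: 224 / (29.4 − 12.4) = 224 / 17.0 = 13.176 d.
Difference = |26.988 − 13.176| = 13.811 ≈ 13.8 days.

13.8 days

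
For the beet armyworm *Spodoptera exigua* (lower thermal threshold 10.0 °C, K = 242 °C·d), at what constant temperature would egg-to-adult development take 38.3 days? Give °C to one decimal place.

Required daily accumulation = 242 / 38.3 = 6.319 DD/day.
T = T_base + 6.319 = 10.0 + 6.319 = 16.319 ≈ 16.3 °C.

16.3 °C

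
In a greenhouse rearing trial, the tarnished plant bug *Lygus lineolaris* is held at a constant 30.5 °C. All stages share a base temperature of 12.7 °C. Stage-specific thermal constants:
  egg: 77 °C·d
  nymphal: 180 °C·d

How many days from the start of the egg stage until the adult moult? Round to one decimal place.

14.4 days

Daily accumulation at 30.5 °C = 30.5 − 12.7 = 17.8 DD/day.
Total K = 77 + 180 = 257 DD.
Total duration = 257 / 17.8 = 14.438 ≈ 14.4 days.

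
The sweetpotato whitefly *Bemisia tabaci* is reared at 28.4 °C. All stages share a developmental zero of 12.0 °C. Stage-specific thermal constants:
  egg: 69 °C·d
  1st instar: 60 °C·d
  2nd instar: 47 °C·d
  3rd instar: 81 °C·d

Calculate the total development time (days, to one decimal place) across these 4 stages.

15.7 days

Daily accumulation at 28.4 °C = 28.4 − 12.0 = 16.4 DD/day.
Total K = 69 + 60 + 47 + 81 = 257 DD.
Total duration = 257 / 16.4 = 15.671 ≈ 15.7 days.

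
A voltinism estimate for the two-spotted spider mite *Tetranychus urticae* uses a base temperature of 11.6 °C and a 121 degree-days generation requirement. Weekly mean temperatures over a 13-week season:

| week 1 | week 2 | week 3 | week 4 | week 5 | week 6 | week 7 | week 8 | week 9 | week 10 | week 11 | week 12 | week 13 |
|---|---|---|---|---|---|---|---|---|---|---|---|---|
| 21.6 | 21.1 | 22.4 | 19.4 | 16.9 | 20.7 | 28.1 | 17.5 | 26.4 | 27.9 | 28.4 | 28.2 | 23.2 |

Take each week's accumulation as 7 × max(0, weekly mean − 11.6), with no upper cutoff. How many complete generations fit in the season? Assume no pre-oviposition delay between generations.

Weekly DD (7 × max(0, T̄ − 11.6)): 70.0, 66.5, 75.6, 54.6, 37.1, 63.7, 115.5, 41.3, 103.6, 114.1, 117.6, 116.2, 81.2.
Season total = 1057.0 DD.
Complete generations = ⌊1057.0 / 121⌋ = 8.

8 generations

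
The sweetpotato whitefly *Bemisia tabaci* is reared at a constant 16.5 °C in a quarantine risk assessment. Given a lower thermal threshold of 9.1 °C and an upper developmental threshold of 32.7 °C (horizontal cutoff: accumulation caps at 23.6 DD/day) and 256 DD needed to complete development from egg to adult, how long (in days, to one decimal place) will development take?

34.6 days

Daily accumulation = 16.5 − 9.1 = 7.4 DD/day.
Duration = 256 / 7.4 = 34.595 ≈ 34.6 days.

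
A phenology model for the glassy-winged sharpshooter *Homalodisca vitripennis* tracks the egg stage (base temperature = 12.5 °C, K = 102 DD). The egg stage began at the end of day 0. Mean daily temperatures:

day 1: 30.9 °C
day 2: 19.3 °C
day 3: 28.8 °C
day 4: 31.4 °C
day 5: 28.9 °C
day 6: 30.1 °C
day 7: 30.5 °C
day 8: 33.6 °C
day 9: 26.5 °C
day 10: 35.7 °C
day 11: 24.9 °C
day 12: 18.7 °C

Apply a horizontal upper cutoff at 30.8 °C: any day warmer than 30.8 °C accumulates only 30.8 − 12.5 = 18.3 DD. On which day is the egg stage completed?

Daily DD above 12.5 °C (capped at 18.3): 18.3, 6.8, 16.3, 18.3, 16.4, 17.6, 18.0, 18.3, 14.0, 18.3, 12.4, 6.2.
Cumulative: 18.3, 25.1, 41.4, 59.7, 76.1, 93.7, 111.7, 130.0, 144.0, 162.3, 174.7, 180.9.
The total first reaches 102 DD on day 7.

day 7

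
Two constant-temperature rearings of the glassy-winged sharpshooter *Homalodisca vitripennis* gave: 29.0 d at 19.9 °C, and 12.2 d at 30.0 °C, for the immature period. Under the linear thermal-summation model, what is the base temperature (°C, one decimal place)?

12.6 °C

Under the model K = D·(T − T_b), so D₁·(T₁ − T_b) = D₂·(T₂ − T_b).
29.0·(19.9 − T_b) = 12.2·(30.0 − T_b)
T_b = (29.0·19.9 − 12.2·30.0) / (29.0 − 12.2) = 211.10 / 16.8 = 12.565 °C ≈ 12.6 °C.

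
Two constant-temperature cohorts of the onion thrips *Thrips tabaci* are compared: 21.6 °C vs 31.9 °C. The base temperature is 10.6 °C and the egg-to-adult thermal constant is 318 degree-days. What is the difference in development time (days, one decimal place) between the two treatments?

At 21.6 °C: 318 / (21.6 − 10.6) = 318 / 11.0 = 28.909 d.
At 31.9 °C: 318 / (31.9 − 10.6) = 318 / 21.3 = 14.930 d.
Difference = |28.909 − 14.930| = 13.980 ≈ 14.0 days.

14.0 days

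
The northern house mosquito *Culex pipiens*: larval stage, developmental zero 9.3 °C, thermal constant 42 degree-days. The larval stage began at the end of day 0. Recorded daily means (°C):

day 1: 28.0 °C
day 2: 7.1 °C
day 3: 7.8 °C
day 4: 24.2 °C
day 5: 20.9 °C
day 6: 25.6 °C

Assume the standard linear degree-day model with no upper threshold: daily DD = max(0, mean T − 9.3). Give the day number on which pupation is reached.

day 5

Daily DD above 9.3 °C: 18.7, 0.0, 0.0, 14.9, 11.6, 16.3.
Cumulative: 18.7, 18.7, 18.7, 33.6, 45.2, 61.5.
The total first reaches 42 DD on day 5.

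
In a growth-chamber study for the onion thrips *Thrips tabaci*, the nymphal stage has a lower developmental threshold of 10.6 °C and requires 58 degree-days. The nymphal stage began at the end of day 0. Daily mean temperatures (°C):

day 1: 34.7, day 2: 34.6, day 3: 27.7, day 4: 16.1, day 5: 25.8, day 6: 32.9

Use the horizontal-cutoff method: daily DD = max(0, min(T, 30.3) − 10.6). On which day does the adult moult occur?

day 4

Daily DD above 10.6 °C (capped at 19.7): 19.7, 19.7, 17.1, 5.5, 15.2, 19.7.
Cumulative: 19.7, 39.4, 56.5, 62.0, 77.2, 96.9.
The total first reaches 58 DD on day 4.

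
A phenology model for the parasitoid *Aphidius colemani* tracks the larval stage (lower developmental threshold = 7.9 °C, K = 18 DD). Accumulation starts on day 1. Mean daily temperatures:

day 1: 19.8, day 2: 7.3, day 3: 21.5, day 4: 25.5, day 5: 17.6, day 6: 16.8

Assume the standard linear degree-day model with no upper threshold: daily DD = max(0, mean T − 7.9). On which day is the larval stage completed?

day 3

Daily DD above 7.9 °C: 11.9, 0.0, 13.6, 17.6, 9.7, 8.9.
Cumulative: 11.9, 11.9, 25.5, 43.1, 52.8, 61.7.
The total first reaches 18 DD on day 3.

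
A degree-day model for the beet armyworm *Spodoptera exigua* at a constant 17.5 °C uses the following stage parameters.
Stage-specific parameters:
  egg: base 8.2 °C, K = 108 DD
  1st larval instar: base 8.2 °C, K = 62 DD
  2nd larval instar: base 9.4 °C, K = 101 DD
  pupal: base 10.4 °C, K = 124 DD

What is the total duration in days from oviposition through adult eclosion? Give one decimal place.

egg: 108 / (17.5 − 8.2) = 108 / 9.3 = 11.613 d.
1st larval instar: 62 / (17.5 − 8.2) = 62 / 9.3 = 6.667 d.
2nd larval instar: 101 / (17.5 − 9.4) = 101 / 8.1 = 12.469 d.
pupal: 124 / (17.5 − 10.4) = 124 / 7.1 = 17.465 d.
Sum = 48.213 ≈ 48.2 days.

48.2 days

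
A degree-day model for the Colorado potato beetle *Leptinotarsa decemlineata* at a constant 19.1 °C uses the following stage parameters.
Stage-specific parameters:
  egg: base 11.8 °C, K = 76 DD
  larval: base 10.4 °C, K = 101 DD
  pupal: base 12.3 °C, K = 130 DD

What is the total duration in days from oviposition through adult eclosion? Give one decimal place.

egg: 76 / (19.1 − 11.8) = 76 / 7.3 = 10.411 d.
larval: 101 / (19.1 − 10.4) = 101 / 8.7 = 11.609 d.
pupal: 130 / (19.1 − 12.3) = 130 / 6.8 = 19.118 d.
Sum = 41.138 ≈ 41.1 days.

41.1 days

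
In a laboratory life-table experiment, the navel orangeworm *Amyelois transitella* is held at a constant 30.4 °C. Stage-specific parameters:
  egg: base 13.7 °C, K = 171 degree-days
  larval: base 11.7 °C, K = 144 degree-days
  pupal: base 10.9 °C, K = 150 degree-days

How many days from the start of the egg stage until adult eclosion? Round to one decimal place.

egg: 171 / (30.4 − 13.7) = 171 / 16.7 = 10.240 d.
larval: 144 / (30.4 − 11.7) = 144 / 18.7 = 7.701 d.
pupal: 150 / (30.4 − 10.9) = 150 / 19.5 = 7.692 d.
Sum = 25.632 ≈ 25.6 days.

25.6 days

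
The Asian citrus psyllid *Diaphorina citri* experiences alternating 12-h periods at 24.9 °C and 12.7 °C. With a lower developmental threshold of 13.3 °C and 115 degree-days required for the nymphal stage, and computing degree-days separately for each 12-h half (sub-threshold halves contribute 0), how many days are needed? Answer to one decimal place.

Day half: max(0, 24.9 − 13.3) × 0.5 = 11.6 × 0.5 = 5.80 DD.
Night half: max(0, 12.7 − 13.3) × 0.5 = 0.0 × 0.5 = 0.00 DD.
Per 24 h: 5.80 DD/day.
Duration = 115 / 5.80 = 19.828 ≈ 19.8 days.

19.8 days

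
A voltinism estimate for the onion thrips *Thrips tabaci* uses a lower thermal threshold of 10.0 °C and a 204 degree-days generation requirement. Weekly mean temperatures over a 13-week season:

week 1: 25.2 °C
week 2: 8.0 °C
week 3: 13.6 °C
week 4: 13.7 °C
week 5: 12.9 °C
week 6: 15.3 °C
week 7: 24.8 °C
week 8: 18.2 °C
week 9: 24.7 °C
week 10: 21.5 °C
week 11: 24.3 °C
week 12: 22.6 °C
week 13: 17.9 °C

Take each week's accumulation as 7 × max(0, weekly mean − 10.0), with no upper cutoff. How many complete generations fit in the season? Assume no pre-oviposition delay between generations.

Weekly DD (7 × max(0, T̄ − 10.0)): 106.4, 0.0, 25.2, 25.9, 20.3, 37.1, 103.6, 57.4, 102.9, 80.5, 100.1, 88.2, 55.3.
Season total = 802.9 DD.
Complete generations = ⌊802.9 / 204⌋ = 3.

3 generations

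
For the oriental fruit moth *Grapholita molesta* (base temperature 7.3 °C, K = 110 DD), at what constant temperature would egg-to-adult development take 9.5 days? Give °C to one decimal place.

Required daily accumulation = 110 / 9.5 = 11.579 DD/day.
T = T_base + 11.579 = 7.3 + 11.579 = 18.879 ≈ 18.9 °C.

18.9 °C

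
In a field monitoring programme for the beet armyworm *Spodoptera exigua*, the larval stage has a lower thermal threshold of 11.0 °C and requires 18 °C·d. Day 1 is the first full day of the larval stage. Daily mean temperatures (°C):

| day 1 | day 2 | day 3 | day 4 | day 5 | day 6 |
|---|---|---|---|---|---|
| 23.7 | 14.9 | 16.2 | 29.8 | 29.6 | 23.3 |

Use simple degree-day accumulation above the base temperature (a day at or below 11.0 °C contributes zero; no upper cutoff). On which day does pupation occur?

Daily DD above 11.0 °C: 12.7, 3.9, 5.2, 18.8, 18.6, 12.3.
Cumulative: 12.7, 16.6, 21.8, 40.6, 59.2, 71.5.
The total first reaches 18 DD on day 3.

day 3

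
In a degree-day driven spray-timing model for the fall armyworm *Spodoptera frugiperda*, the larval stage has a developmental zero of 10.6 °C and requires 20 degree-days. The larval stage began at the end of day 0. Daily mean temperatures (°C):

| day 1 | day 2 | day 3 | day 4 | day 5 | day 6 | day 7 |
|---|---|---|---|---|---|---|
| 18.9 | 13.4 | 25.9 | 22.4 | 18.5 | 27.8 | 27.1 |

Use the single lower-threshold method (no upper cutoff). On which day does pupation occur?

day 3

Daily DD above 10.6 °C: 8.3, 2.8, 15.3, 11.8, 7.9, 17.2, 16.5.
Cumulative: 8.3, 11.1, 26.4, 38.2, 46.1, 63.3, 79.8.
The total first reaches 20 DD on day 3.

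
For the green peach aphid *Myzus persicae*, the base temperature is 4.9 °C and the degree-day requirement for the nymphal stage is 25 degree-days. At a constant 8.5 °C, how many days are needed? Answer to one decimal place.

6.9 days

Daily accumulation = 8.5 − 4.9 = 3.6 DD/day.
Duration = 25 / 3.6 = 6.944 ≈ 6.9 days.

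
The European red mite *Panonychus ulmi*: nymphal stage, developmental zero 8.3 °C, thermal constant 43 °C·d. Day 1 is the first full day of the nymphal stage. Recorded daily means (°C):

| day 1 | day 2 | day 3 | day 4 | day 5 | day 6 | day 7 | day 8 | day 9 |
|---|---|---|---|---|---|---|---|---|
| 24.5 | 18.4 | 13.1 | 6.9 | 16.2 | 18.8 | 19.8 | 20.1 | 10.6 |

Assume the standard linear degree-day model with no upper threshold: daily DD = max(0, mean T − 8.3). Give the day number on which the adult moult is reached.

Daily DD above 8.3 °C: 16.2, 10.1, 4.8, 0.0, 7.9, 10.5, 11.5, 11.8, 2.3.
Cumulative: 16.2, 26.3, 31.1, 31.1, 39.0, 49.5, 61.0, 72.8, 75.1.
The total first reaches 43 DD on day 6.

day 6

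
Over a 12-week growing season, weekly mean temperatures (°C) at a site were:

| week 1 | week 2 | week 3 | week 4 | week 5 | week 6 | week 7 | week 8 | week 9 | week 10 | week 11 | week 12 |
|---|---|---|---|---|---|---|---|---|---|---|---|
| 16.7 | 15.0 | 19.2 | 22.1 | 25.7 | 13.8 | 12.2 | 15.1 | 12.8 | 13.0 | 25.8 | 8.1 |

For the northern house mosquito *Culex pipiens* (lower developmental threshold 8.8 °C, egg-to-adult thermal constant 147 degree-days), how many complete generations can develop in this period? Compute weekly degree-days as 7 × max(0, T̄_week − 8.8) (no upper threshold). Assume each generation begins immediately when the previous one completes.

4 generations

Weekly DD (7 × max(0, T̄ − 8.8)): 55.3, 43.4, 72.8, 93.1, 118.3, 35.0, 23.8, 44.1, 28.0, 29.4, 119.0, 0.0.
Season total = 662.2 DD.
Complete generations = ⌊662.2 / 147⌋ = 4.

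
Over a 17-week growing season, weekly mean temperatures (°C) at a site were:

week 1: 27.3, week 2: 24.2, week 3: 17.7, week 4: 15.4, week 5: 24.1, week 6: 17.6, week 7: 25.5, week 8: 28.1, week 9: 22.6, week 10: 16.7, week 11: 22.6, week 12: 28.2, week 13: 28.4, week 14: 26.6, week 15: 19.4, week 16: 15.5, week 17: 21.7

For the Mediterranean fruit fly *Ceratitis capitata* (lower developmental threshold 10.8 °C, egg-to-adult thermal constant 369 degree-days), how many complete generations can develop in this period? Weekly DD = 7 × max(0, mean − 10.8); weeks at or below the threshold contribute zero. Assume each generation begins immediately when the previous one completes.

Weekly DD (7 × max(0, T̄ − 10.8)): 115.5, 93.8, 48.3, 32.2, 93.1, 47.6, 102.9, 121.1, 82.6, 41.3, 82.6, 121.8, 123.2, 110.6, 60.2, 32.9, 76.3.
Season total = 1386.0 DD.
Complete generations = ⌊1386.0 / 369⌋ = 3.

3 generations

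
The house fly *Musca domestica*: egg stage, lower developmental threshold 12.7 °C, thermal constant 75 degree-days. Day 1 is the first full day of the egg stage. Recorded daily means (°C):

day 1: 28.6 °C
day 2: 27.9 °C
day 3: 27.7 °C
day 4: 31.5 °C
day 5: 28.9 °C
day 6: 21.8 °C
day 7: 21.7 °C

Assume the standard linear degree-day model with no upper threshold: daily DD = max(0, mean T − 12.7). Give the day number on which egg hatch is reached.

day 5

Daily DD above 12.7 °C: 15.9, 15.2, 15.0, 18.8, 16.2, 9.1, 9.0.
Cumulative: 15.9, 31.1, 46.1, 64.9, 81.1, 90.2, 99.2.
The total first reaches 75 DD on day 5.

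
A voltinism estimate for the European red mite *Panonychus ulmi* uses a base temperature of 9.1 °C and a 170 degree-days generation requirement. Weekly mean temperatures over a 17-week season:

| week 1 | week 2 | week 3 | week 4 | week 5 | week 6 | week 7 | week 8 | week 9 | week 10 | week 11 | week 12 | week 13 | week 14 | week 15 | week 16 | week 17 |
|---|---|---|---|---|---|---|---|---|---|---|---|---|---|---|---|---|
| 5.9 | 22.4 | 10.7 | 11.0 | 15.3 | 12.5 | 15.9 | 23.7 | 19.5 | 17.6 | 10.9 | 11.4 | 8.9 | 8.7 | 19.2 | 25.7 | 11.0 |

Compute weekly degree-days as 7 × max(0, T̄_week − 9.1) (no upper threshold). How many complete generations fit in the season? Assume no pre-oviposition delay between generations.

4 generations

Weekly DD (7 × max(0, T̄ − 9.1)): 0.0, 93.1, 11.2, 13.3, 43.4, 23.8, 47.6, 102.2, 72.8, 59.5, 12.6, 16.1, 0.0, 0.0, 70.7, 116.2, 13.3.
Season total = 695.8 DD.
Complete generations = ⌊695.8 / 170⌋ = 4.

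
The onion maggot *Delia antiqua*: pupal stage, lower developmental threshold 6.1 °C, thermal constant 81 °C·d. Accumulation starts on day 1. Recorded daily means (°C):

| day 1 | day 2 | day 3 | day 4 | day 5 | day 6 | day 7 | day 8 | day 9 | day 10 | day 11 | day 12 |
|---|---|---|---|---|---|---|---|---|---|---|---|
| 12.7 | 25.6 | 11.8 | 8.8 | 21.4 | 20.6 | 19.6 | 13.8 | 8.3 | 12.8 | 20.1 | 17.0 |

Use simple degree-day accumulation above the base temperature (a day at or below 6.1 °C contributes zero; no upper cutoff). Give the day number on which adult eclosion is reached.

day 8

Daily DD above 6.1 °C: 6.6, 19.5, 5.7, 2.7, 15.3, 14.5, 13.5, 7.7, 2.2, 6.7, 14.0, 10.9.
Cumulative: 6.6, 26.1, 31.8, 34.5, 49.8, 64.3, 77.8, 85.5, 87.7, 94.4, 108.4, 119.3.
The total first reaches 81 DD on day 8.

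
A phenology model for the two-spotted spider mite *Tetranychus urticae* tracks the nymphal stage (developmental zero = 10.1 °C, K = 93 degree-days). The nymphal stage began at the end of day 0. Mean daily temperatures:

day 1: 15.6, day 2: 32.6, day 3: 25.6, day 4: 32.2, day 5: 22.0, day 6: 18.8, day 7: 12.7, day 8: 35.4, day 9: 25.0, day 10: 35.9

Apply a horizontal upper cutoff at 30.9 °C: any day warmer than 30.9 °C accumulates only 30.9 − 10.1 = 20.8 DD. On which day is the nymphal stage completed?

day 8

Daily DD above 10.1 °C (capped at 20.8): 5.5, 20.8, 15.5, 20.8, 11.9, 8.7, 2.6, 20.8, 14.9, 20.8.
Cumulative: 5.5, 26.3, 41.8, 62.6, 74.5, 83.2, 85.8, 106.6, 121.5, 142.3.
The total first reaches 93 DD on day 8.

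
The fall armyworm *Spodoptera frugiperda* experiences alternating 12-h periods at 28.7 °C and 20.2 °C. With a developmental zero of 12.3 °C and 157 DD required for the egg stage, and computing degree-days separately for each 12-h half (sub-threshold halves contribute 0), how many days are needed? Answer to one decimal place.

Day half: max(0, 28.7 − 12.3) × 0.5 = 16.4 × 0.5 = 8.20 DD.
Night half: max(0, 20.2 − 12.3) × 0.5 = 7.9 × 0.5 = 3.95 DD.
Per 24 h: 12.15 DD/day.
Duration = 157 / 12.15 = 12.922 ≈ 12.9 days.

12.9 days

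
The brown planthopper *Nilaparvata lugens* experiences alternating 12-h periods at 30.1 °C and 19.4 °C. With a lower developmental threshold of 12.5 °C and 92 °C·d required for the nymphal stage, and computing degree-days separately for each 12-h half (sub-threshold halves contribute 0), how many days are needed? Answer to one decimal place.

Day half: max(0, 30.1 − 12.5) × 0.5 = 17.6 × 0.5 = 8.80 DD.
Night half: max(0, 19.4 − 12.5) × 0.5 = 6.9 × 0.5 = 3.45 DD.
Per 24 h: 12.25 DD/day.
Duration = 92 / 12.25 = 7.510 ≈ 7.5 days.

7.5 days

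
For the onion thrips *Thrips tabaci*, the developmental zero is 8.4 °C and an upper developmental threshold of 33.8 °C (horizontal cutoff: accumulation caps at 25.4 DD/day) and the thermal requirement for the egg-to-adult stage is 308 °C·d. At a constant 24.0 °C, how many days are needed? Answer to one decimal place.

Daily accumulation = 24.0 − 8.4 = 15.6 DD/day.
Duration = 308 / 15.6 = 19.744 ≈ 19.7 days.

19.7 days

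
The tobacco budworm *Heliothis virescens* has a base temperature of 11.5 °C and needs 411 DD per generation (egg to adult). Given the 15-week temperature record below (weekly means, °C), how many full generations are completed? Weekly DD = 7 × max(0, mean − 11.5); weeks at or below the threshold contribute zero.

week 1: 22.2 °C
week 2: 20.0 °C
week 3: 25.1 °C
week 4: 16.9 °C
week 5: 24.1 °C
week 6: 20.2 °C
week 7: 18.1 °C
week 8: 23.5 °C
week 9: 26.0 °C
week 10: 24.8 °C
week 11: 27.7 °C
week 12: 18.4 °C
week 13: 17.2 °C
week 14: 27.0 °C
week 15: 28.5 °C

2 generations

Weekly DD (7 × max(0, T̄ − 11.5)): 74.9, 59.5, 95.2, 37.8, 88.2, 60.9, 46.2, 84.0, 101.5, 93.1, 113.4, 48.3, 39.9, 108.5, 119.0.
Season total = 1170.4 DD.
Complete generations = ⌊1170.4 / 411⌋ = 2.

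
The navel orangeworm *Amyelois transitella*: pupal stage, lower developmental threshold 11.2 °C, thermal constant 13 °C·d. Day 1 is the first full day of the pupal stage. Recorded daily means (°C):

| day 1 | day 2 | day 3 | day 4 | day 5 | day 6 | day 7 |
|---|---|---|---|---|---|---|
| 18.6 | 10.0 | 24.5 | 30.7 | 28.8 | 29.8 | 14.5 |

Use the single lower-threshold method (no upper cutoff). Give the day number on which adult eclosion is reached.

day 3

Daily DD above 11.2 °C: 7.4, 0.0, 13.3, 19.5, 17.6, 18.6, 3.3.
Cumulative: 7.4, 7.4, 20.7, 40.2, 57.8, 76.4, 79.7.
The total first reaches 13 DD on day 3.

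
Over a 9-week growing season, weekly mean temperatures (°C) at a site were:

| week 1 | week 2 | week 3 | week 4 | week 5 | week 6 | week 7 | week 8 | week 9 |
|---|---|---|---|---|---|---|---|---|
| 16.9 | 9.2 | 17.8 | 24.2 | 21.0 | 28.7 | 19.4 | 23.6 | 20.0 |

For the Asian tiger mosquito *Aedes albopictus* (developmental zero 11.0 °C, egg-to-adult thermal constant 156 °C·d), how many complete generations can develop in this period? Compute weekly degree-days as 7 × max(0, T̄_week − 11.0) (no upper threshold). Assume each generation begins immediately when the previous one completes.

Weekly DD (7 × max(0, T̄ − 11.0)): 41.3, 0.0, 47.6, 92.4, 70.0, 123.9, 58.8, 88.2, 63.0.
Season total = 585.2 DD.
Complete generations = ⌊585.2 / 156⌋ = 3.

3 generations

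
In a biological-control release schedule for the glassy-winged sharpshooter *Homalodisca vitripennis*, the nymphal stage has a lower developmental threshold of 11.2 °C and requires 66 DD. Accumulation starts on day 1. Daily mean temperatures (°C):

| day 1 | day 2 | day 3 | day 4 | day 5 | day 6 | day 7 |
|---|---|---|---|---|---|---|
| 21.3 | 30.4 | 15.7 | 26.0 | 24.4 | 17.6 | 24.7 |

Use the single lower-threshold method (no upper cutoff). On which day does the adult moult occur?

Daily DD above 11.2 °C: 10.1, 19.2, 4.5, 14.8, 13.2, 6.4, 13.5.
Cumulative: 10.1, 29.3, 33.8, 48.6, 61.8, 68.2, 81.7.
The total first reaches 66 DD on day 6.

day 6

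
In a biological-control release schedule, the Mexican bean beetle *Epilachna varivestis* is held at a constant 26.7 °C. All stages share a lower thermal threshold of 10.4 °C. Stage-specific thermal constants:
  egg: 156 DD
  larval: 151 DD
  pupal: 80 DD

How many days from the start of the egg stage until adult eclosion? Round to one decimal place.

Daily accumulation at 26.7 °C = 26.7 − 10.4 = 16.3 DD/day.
Total K = 156 + 151 + 80 = 387 DD.
Total duration = 387 / 16.3 = 23.742 ≈ 23.7 days.

23.7 days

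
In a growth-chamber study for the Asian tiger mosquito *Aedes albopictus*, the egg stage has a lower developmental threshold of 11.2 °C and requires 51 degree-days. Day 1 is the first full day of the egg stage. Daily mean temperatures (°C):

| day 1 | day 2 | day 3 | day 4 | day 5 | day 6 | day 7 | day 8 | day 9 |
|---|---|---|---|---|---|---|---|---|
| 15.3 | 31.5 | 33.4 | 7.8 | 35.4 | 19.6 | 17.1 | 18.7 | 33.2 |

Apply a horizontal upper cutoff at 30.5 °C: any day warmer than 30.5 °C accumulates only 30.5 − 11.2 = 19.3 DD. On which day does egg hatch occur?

day 5

Daily DD above 11.2 °C (capped at 19.3): 4.1, 19.3, 19.3, 0.0, 19.3, 8.4, 5.9, 7.5, 19.3.
Cumulative: 4.1, 23.4, 42.7, 42.7, 62.0, 70.4, 76.3, 83.8, 103.1.
The total first reaches 51 DD on day 5.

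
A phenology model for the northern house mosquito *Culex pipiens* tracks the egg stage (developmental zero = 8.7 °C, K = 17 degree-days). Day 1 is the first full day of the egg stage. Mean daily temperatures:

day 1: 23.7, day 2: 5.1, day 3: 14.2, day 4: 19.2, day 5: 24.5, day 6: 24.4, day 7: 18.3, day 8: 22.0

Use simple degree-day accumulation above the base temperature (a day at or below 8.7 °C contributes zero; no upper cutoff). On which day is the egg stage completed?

Daily DD above 8.7 °C: 15.0, 0.0, 5.5, 10.5, 15.8, 15.7, 9.6, 13.3.
Cumulative: 15.0, 15.0, 20.5, 31.0, 46.8, 62.5, 72.1, 85.4.
The total first reaches 17 DD on day 3.

day 3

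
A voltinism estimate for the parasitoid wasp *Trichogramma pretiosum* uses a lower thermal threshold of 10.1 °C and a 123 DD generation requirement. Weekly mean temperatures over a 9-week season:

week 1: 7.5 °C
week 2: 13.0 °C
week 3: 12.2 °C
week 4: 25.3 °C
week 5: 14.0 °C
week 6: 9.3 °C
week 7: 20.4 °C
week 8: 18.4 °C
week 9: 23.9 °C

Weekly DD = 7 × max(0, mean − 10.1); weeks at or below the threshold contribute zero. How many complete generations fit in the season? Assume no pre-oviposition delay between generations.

3 generations

Weekly DD (7 × max(0, T̄ − 10.1)): 0.0, 20.3, 14.7, 106.4, 27.3, 0.0, 72.1, 58.1, 96.6.
Season total = 395.5 DD.
Complete generations = ⌊395.5 / 123⌋ = 3.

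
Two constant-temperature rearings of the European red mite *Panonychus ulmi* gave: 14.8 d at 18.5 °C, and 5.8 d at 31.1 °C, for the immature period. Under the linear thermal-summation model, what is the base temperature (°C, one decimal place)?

Under the model K = D·(T − T_b), so D₁·(T₁ − T_b) = D₂·(T₂ − T_b).
14.8·(18.5 − T_b) = 5.8·(31.1 − T_b)
T_b = (14.8·18.5 − 5.8·31.1) / (14.8 − 5.8) = 93.42 / 9.0 = 10.380 °C ≈ 10.4 °C.

10.4 °C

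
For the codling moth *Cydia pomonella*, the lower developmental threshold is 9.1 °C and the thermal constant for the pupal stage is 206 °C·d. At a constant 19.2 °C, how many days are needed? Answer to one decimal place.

Daily accumulation = 19.2 − 9.1 = 10.1 DD/day.
Duration = 206 / 10.1 = 20.396 ≈ 20.4 days.

20.4 days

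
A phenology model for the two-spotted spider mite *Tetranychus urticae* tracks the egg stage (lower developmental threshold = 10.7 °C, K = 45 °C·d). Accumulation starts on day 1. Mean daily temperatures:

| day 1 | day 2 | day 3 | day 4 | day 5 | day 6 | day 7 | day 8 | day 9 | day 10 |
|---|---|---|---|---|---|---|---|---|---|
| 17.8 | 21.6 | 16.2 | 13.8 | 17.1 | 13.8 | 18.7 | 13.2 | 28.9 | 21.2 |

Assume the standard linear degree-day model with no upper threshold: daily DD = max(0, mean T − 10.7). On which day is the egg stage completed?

day 8

Daily DD above 10.7 °C: 7.1, 10.9, 5.5, 3.1, 6.4, 3.1, 8.0, 2.5, 18.2, 10.5.
Cumulative: 7.1, 18.0, 23.5, 26.6, 33.0, 36.1, 44.1, 46.6, 64.8, 75.3.
The total first reaches 45 DD on day 8.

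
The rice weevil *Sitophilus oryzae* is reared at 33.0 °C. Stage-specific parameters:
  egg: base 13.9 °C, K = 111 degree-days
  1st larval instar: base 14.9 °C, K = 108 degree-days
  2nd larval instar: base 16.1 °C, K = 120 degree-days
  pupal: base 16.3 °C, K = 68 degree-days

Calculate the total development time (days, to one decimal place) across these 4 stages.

23.0 days

egg: 111 / (33.0 − 13.9) = 111 / 19.1 = 5.812 d.
1st larval instar: 108 / (33.0 − 14.9) = 108 / 18.1 = 5.967 d.
2nd larval instar: 120 / (33.0 − 16.1) = 120 / 16.9 = 7.101 d.
pupal: 68 / (33.0 − 16.3) = 68 / 16.7 = 4.072 d.
Sum = 22.951 ≈ 23.0 days.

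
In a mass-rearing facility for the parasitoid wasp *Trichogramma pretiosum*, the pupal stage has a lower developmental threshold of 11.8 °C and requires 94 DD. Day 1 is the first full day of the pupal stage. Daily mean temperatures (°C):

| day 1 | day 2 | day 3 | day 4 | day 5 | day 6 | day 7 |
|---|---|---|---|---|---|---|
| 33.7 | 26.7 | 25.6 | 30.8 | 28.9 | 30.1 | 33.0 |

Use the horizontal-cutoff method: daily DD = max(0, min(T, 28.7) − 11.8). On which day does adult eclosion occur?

Daily DD above 11.8 °C (capped at 16.9): 16.9, 14.9, 13.8, 16.9, 16.9, 16.9, 16.9.
Cumulative: 16.9, 31.8, 45.6, 62.5, 79.4, 96.3, 113.2.
The total first reaches 94 DD on day 6.

day 6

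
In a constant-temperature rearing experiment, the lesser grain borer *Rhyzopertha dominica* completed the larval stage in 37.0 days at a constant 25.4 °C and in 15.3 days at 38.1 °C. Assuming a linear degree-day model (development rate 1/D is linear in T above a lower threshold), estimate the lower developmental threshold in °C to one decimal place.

16.4 °C

Linear rate model ⇒ the product D·(T − T_b) is constant across temperatures.
37.0·(25.4 − T_b) = 15.3·(38.1 − T_b)
T_b = (37.0·25.4 − 15.3·38.1) / (37.0 − 15.3) = 356.87 / 21.7 = 16.446 °C ≈ 16.4 °C.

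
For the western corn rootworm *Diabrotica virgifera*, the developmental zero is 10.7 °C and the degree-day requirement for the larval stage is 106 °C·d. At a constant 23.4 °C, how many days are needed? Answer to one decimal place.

Daily accumulation = 23.4 − 10.7 = 12.7 DD/day.
Duration = 106 / 12.7 = 8.346 ≈ 8.3 days.

8.3 days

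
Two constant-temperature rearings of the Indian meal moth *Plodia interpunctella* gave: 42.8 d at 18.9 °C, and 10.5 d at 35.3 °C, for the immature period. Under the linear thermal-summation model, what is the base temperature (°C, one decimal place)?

Under the model K = D·(T − T_b), so D₁·(T₁ − T_b) = D₂·(T₂ − T_b).
42.8·(18.9 − T_b) = 10.5·(35.3 − T_b)
T_b = (42.8·18.9 − 10.5·35.3) / (42.8 − 10.5) = 438.27 / 32.3 = 13.569 °C ≈ 13.6 °C.

13.6 °C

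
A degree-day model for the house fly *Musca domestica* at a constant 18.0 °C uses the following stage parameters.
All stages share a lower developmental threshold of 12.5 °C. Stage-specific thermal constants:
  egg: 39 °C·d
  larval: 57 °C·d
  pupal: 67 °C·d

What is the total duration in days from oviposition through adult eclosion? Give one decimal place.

Daily accumulation at 18.0 °C = 18.0 − 12.5 = 5.5 DD/day.
Total K = 39 + 57 + 67 = 163 DD.
Total duration = 163 / 5.5 = 29.636 ≈ 29.6 days.

29.6 days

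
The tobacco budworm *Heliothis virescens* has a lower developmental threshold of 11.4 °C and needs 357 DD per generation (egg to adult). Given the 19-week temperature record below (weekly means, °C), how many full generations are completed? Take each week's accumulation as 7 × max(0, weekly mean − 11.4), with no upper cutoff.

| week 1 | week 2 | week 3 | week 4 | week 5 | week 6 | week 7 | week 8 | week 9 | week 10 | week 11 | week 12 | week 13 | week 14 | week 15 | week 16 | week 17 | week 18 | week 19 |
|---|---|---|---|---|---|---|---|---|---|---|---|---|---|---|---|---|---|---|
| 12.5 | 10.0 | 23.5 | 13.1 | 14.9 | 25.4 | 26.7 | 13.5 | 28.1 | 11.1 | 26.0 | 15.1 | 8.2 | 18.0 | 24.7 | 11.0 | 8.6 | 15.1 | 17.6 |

2 generations

Weekly DD (7 × max(0, T̄ − 11.4)): 7.7, 0.0, 84.7, 11.9, 24.5, 98.0, 107.1, 14.7, 116.9, 0.0, 102.2, 25.9, 0.0, 46.2, 93.1, 0.0, 0.0, 25.9, 43.4.
Season total = 802.2 DD.
Complete generations = ⌊802.2 / 357⌋ = 2.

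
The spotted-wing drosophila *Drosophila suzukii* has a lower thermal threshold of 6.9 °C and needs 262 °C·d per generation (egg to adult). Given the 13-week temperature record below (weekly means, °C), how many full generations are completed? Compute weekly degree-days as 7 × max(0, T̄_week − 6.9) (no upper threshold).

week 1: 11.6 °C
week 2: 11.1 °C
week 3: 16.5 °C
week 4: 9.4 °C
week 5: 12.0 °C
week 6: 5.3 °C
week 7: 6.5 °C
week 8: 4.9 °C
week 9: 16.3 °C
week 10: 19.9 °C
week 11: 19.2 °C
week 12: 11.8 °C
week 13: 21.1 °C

Weekly DD (7 × max(0, T̄ − 6.9)): 32.9, 29.4, 67.2, 17.5, 35.7, 0.0, 0.0, 0.0, 65.8, 91.0, 86.1, 34.3, 99.4.
Season total = 559.3 DD.
Complete generations = ⌊559.3 / 262⌋ = 2.

2 generations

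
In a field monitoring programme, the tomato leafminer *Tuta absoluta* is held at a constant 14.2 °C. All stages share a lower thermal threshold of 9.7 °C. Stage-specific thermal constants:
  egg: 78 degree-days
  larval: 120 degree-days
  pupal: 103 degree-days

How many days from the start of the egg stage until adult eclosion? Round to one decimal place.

66.9 days

Daily accumulation at 14.2 °C = 14.2 − 9.7 = 4.5 DD/day.
Total K = 78 + 120 + 103 = 301 DD.
Total duration = 301 / 4.5 = 66.889 ≈ 66.9 days.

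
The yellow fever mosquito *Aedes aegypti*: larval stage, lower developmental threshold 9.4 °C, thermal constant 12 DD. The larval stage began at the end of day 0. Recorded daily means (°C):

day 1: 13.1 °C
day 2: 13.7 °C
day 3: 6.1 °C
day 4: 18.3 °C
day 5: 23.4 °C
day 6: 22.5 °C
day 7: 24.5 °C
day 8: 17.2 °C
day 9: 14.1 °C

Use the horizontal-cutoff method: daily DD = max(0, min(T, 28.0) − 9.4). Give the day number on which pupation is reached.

day 4

Daily DD above 9.4 °C (capped at 18.6): 3.7, 4.3, 0.0, 8.9, 14.0, 13.1, 15.1, 7.8, 4.7.
Cumulative: 3.7, 8.0, 8.0, 16.9, 30.9, 44.0, 59.1, 66.9, 71.6.
The total first reaches 12 DD on day 4.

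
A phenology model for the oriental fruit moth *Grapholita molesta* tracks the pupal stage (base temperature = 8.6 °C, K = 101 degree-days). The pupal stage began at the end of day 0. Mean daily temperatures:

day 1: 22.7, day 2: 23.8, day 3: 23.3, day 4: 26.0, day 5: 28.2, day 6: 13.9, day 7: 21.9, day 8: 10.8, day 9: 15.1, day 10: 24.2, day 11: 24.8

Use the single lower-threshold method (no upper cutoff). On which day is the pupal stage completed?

Daily DD above 8.6 °C: 14.1, 15.2, 14.7, 17.4, 19.6, 5.3, 13.3, 2.2, 6.5, 15.6, 16.2.
Cumulative: 14.1, 29.3, 44.0, 61.4, 81.0, 86.3, 99.6, 101.8, 108.3, 123.9, 140.1.
The total first reaches 101 DD on day 8.

day 8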